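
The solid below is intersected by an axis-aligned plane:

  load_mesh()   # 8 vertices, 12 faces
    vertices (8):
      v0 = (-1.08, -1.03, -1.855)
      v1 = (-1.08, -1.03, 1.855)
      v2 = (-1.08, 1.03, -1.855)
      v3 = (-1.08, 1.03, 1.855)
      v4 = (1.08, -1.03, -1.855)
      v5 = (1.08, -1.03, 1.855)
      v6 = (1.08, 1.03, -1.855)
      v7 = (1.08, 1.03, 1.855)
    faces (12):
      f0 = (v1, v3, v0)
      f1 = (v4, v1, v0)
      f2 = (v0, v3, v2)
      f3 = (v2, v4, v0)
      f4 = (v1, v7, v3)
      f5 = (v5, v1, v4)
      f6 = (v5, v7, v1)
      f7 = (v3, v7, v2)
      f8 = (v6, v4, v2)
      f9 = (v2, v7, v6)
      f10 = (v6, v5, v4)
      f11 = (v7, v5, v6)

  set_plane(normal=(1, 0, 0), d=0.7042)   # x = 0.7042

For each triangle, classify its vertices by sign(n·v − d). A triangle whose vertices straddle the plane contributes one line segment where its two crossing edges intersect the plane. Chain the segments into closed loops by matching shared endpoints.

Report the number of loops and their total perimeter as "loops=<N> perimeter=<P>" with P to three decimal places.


loops=1 perimeter=11.540

Straddling triangles (8 of 12):
  (v4,v1,v0) [+--] → (0.7042, -1.03, -1.20953)–(0.7042, -1.03, -1.855)  len=0.6455
  (v2,v4,v0) [-+-] → (0.7042, -0.671598, -1.855)–(0.7042, -1.03, -1.855)  len=0.3584
  (v1,v7,v3) [-+-] → (0.7042, 0.671598, 1.855)–(0.7042, 1.03, 1.855)  len=0.3584
  (v5,v1,v4) [+-+] → (0.7042, -1.03, 1.855)–(0.7042, -1.03, -1.20953)  len=3.0645
  (v5,v7,v1) [++-] → (0.7042, 0.671598, 1.855)–(0.7042, -1.03, 1.855)  len=1.7016
  (v3,v7,v2) [-+-] → (0.7042, 1.03, 1.855)–(0.7042, 1.03, 1.20953)  len=0.6455
  (v6,v4,v2) [++-] → (0.7042, -0.671598, -1.855)–(0.7042, 1.03, -1.855)  len=1.7016
  (v2,v7,v6) [-++] → (0.7042, 1.03, 1.20953)–(0.7042, 1.03, -1.855)  len=3.0645

Chained into 1 loop(s):
  loop 1: 8 segments, perimeter = 11.5400
Total perimeter = 11.540


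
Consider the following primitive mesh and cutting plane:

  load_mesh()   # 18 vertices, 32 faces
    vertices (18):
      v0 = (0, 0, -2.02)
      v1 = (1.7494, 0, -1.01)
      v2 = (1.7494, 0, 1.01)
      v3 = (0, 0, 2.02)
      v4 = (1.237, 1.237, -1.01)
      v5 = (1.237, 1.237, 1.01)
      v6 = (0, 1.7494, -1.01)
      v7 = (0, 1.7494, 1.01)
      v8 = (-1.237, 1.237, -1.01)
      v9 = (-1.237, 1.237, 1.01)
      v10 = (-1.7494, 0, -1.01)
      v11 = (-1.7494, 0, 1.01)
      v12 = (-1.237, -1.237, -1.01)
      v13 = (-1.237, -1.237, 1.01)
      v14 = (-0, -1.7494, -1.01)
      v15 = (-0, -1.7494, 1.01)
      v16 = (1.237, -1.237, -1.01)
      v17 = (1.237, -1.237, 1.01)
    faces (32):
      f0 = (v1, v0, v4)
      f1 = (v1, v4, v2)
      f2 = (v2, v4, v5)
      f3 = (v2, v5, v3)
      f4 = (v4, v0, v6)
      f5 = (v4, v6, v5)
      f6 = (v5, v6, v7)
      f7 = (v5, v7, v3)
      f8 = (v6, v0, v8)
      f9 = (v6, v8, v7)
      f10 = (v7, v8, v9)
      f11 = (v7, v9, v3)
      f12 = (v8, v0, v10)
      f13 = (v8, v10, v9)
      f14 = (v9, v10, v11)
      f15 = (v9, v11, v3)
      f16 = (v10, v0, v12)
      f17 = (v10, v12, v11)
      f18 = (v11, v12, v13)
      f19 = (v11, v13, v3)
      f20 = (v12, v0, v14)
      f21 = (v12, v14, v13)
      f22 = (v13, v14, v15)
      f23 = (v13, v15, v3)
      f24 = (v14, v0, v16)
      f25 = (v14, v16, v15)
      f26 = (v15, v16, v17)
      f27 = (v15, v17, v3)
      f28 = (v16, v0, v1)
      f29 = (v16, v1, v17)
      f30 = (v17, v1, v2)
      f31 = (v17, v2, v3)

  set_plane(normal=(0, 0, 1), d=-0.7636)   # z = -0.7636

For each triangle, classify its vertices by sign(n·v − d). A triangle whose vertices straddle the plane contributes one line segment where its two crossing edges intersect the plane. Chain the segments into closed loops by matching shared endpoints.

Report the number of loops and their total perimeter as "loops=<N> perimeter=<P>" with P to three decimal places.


Straddling triangles (16 of 32):
  (v1,v4,v2) [--+] → (1.2995, 1.08611, -0.7636)–(1.7494, 0, -0.7636)  len=1.1756
  (v2,v4,v5) [+-+] → (1.2995, 1.08611, -0.7636)–(1.237, 1.237, -0.7636)  len=0.1633
  (v4,v6,v5) [--+] → (0.15089, 1.6869, -0.7636)–(1.237, 1.237, -0.7636)  len=1.1756
  (v5,v6,v7) [+-+] → (0.15089, 1.6869, -0.7636)–(0, 1.7494, -0.7636)  len=0.1633
  (v6,v8,v7) [--+] → (-1.08611, 1.2995, -0.7636)–(0, 1.7494, -0.7636)  len=1.1756
  (v7,v8,v9) [+-+] → (-1.08611, 1.2995, -0.7636)–(-1.237, 1.237, -0.7636)  len=0.1633
  (v8,v10,v9) [--+] → (-1.6869, 0.15089, -0.7636)–(-1.237, 1.237, -0.7636)  len=1.1756
  (v9,v10,v11) [+-+] → (-1.6869, 0.15089, -0.7636)–(-1.7494, 0, -0.7636)  len=0.1633
  (v10,v12,v11) [--+] → (-1.2995, -1.08611, -0.7636)–(-1.7494, 0, -0.7636)  len=1.1756
  (v11,v12,v13) [+-+] → (-1.2995, -1.08611, -0.7636)–(-1.237, -1.237, -0.7636)  len=0.1633
  (v12,v14,v13) [--+] → (-0.15089, -1.6869, -0.7636)–(-1.237, -1.237, -0.7636)  len=1.1756
  (v13,v14,v15) [+-+] → (-0.15089, -1.6869, -0.7636)–(0, -1.7494, -0.7636)  len=0.1633
  (v14,v16,v15) [--+] → (1.08611, -1.2995, -0.7636)–(0, -1.7494, -0.7636)  len=1.1756
  (v15,v16,v17) [+-+] → (1.08611, -1.2995, -0.7636)–(1.237, -1.237, -0.7636)  len=0.1633
  (v16,v1,v17) [--+] → (1.6869, -0.15089, -0.7636)–(1.237, -1.237, -0.7636)  len=1.1756
  (v17,v1,v2) [+-+] → (1.6869, -0.15089, -0.7636)–(1.7494, 0, -0.7636)  len=0.1633

Chained into 1 loop(s):
  loop 1: 16 segments, perimeter = 10.7114
Total perimeter = 10.711

loops=1 perimeter=10.711


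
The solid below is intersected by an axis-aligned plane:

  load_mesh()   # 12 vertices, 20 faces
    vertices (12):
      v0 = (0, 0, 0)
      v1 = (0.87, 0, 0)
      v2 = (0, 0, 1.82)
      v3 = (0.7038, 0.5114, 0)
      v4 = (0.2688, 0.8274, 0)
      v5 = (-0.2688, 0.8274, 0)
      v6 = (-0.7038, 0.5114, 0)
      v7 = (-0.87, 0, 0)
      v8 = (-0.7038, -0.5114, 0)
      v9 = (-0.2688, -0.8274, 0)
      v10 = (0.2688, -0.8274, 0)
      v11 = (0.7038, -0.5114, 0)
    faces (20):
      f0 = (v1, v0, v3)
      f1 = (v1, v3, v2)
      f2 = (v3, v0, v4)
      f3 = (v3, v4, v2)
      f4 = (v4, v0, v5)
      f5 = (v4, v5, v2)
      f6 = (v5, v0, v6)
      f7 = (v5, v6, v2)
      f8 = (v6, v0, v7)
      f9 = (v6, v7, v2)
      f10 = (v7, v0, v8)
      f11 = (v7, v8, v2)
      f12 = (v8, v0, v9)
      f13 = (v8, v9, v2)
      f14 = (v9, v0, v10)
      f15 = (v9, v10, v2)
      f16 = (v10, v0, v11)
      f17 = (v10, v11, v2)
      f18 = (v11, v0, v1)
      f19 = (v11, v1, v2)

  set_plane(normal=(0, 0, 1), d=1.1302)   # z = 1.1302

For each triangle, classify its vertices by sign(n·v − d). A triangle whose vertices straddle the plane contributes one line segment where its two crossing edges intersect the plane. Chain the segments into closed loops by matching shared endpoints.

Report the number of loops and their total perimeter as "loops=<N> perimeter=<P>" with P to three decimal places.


loops=1 perimeter=2.038

Straddling triangles (10 of 20):
  (v1,v3,v2) [--+] → (0.266748, 0.193826, 1.1302)–(0.32974, 0, 1.1302)  len=0.2038
  (v3,v4,v2) [--+] → (0.101878, 0.313594, 1.1302)–(0.266748, 0.193826, 1.1302)  len=0.2038
  (v4,v5,v2) [--+] → (-0.101878, 0.313594, 1.1302)–(0.101878, 0.313594, 1.1302)  len=0.2038
  (v5,v6,v2) [--+] → (-0.266748, 0.193826, 1.1302)–(-0.101878, 0.313594, 1.1302)  len=0.2038
  (v6,v7,v2) [--+] → (-0.32974, 0, 1.1302)–(-0.266748, 0.193826, 1.1302)  len=0.2038
  (v7,v8,v2) [--+] → (-0.266748, -0.193826, 1.1302)–(-0.32974, 0, 1.1302)  len=0.2038
  (v8,v9,v2) [--+] → (-0.101878, -0.313594, 1.1302)–(-0.266748, -0.193826, 1.1302)  len=0.2038
  (v9,v10,v2) [--+] → (0.101878, -0.313594, 1.1302)–(-0.101878, -0.313594, 1.1302)  len=0.2038
  (v10,v11,v2) [--+] → (0.266748, -0.193826, 1.1302)–(0.101878, -0.313594, 1.1302)  len=0.2038
  (v11,v1,v2) [--+] → (0.32974, 0, 1.1302)–(0.266748, -0.193826, 1.1302)  len=0.2038

Chained into 1 loop(s):
  loop 1: 10 segments, perimeter = 2.0379
Total perimeter = 2.038


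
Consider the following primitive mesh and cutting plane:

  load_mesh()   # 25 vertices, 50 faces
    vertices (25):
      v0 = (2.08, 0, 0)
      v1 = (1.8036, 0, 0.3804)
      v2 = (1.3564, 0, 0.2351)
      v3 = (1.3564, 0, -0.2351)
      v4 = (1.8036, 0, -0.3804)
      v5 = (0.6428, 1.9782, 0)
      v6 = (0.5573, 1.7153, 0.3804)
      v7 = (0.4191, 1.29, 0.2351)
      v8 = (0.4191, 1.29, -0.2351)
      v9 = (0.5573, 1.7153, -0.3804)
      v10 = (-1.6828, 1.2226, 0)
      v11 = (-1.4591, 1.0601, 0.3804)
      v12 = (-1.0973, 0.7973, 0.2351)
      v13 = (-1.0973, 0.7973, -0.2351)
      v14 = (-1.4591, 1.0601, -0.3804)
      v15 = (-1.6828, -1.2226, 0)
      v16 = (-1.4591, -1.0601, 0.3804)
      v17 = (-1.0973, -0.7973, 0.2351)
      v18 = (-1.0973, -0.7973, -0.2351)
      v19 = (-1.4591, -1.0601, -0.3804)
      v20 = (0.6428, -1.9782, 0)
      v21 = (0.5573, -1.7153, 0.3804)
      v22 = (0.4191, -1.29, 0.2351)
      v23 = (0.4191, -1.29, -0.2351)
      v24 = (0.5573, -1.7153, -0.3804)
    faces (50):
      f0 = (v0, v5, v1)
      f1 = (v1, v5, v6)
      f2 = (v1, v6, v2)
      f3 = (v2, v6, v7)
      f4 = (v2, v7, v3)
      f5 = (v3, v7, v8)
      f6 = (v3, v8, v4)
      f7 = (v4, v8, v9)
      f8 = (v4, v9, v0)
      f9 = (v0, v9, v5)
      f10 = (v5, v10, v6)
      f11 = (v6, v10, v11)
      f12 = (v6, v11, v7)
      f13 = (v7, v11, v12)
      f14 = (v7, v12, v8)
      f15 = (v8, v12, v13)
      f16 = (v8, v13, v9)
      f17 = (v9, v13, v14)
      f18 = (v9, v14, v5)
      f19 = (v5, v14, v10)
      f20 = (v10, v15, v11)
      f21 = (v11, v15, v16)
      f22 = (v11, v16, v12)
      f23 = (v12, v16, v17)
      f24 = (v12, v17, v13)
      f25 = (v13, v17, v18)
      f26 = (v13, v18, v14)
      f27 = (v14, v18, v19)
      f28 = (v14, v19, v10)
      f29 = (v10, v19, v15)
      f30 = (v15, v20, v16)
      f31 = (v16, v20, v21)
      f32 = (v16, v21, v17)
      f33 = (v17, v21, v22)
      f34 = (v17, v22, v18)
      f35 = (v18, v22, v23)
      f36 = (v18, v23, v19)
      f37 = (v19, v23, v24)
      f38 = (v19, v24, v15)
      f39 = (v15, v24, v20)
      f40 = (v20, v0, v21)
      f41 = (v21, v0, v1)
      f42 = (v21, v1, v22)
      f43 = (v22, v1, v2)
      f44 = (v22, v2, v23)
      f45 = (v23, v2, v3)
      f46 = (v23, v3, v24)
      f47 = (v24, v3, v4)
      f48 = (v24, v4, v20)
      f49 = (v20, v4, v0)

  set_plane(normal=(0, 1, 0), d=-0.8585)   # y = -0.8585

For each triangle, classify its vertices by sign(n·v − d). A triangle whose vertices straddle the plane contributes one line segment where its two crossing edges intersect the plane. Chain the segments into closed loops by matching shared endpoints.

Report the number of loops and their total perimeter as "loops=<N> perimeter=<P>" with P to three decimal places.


Straddling triangles (22 of 50):
  (v10,v15,v11) [+-+] → (-1.6828, -0.8585, 0)–(-1.64712, -0.8585, 0.0606754)  len=0.0704
  (v11,v15,v16) [+--] → (-1.64712, -0.8585, 0.0606754)–(-1.4591, -0.8585, 0.3804)  len=0.3709
  (v11,v16,v12) [+-+] → (-1.4591, -0.8585, 0.3804)–(-1.41983, -0.8585, 0.364629)  len=0.0423
  (v12,v16,v17) [+-+] → (-1.41983, -0.8585, 0.364629)–(-1.18155, -0.8585, 0.268937)  len=0.2568
  (v14,v18,v19) [++-] → (-1.18155, -0.8585, -0.268937)–(-1.4591, -0.8585, -0.3804)  len=0.2991
  (v14,v19,v10) [+-+] → (-1.4591, -0.8585, -0.3804)–(-1.47886, -0.8585, -0.346804)  len=0.0390
  (v10,v19,v15) [+--] → (-1.47886, -0.8585, -0.346804)–(-1.6828, -0.8585, 0)  len=0.4023
  (v16,v21,v17) [--+] → (-0.986993, -0.8585, 0.244787)–(-1.18155, -0.8585, 0.268937)  len=0.1961
  (v17,v21,v22) [+--] → (-0.986993, -0.8585, 0.244787)–(-0.908943, -0.8585, 0.2351)  len=0.0786
  (v17,v22,v18) [+-+] → (-0.908943, -0.8585, 0.2351)–(-0.908943, -0.8585, -0.176695)  len=0.4118
  (v18,v22,v23) [+--] → (-0.908943, -0.8585, -0.176695)–(-0.908943, -0.8585, -0.2351)  len=0.0584
  (v18,v23,v19) [+--] → (-0.908943, -0.8585, -0.2351)–(-1.18155, -0.8585, -0.268937)  len=0.2747
  (v20,v0,v21) [-+-] → (1.45628, -0.8585, 0)–(1.3179, -0.8585, 0.190389)  len=0.2354
  (v21,v0,v1) [-++] → (1.3179, -0.8585, 0.190389)–(1.17983, -0.8585, 0.3804)  len=0.2349
  (v21,v1,v22) [-+-] → (1.17983, -0.8585, 0.3804)–(0.88221, -0.8585, 0.283702)  len=0.3129
  (v22,v1,v2) [-++] → (0.88221, -0.8585, 0.283702)–(0.732623, -0.8585, 0.2351)  len=0.1573
  (v22,v2,v23) [-+-] → (0.732623, -0.8585, 0.2351)–(0.732623, -0.8585, -0.0778199)  len=0.3129
  (v23,v2,v3) [-++] → (0.732623, -0.8585, -0.0778199)–(0.732623, -0.8585, -0.2351)  len=0.1573
  (v23,v3,v24) [-+-] → (0.732623, -0.8585, -0.2351)–(0.956454, -0.8585, -0.307822)  len=0.2353
  (v24,v3,v4) [-++] → (0.956454, -0.8585, -0.307822)–(1.17983, -0.8585, -0.3804)  len=0.2349
  (v24,v4,v20) [-+-] → (1.17983, -0.8585, -0.3804)–(1.29984, -0.8585, -0.215314)  len=0.2041
  (v20,v4,v0) [-++] → (1.29984, -0.8585, -0.215314)–(1.45628, -0.8585, 0)  len=0.2662

Chained into 2 loop(s):
  loop 1: 12 segments, perimeter = 2.5004
  loop 2: 10 segments, perimeter = 2.3511
Total perimeter = 4.852

loops=2 perimeter=4.852


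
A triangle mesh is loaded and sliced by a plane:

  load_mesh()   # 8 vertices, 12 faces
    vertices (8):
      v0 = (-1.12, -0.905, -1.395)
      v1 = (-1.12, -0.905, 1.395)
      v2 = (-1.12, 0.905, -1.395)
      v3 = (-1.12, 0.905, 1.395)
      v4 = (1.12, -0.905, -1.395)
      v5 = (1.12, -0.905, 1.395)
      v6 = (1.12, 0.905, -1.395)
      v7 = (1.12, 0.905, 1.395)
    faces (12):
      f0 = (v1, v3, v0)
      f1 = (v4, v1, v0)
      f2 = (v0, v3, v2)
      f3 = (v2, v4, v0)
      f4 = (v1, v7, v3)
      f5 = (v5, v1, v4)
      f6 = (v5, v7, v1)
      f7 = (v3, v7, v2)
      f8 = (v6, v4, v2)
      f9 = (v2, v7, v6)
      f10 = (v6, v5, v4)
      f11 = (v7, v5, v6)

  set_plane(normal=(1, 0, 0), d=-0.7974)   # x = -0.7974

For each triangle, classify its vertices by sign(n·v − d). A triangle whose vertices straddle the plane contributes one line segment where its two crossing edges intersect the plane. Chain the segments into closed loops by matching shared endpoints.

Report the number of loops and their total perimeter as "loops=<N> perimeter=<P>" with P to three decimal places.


Straddling triangles (8 of 12):
  (v4,v1,v0) [+--] → (-0.7974, -0.905, 0.99319)–(-0.7974, -0.905, -1.395)  len=2.3882
  (v2,v4,v0) [-+-] → (-0.7974, 0.644328, -1.395)–(-0.7974, -0.905, -1.395)  len=1.5493
  (v1,v7,v3) [-+-] → (-0.7974, -0.644328, 1.395)–(-0.7974, 0.905, 1.395)  len=1.5493
  (v5,v1,v4) [+-+] → (-0.7974, -0.905, 1.395)–(-0.7974, -0.905, 0.99319)  len=0.4018
  (v5,v7,v1) [++-] → (-0.7974, -0.644328, 1.395)–(-0.7974, -0.905, 1.395)  len=0.2607
  (v3,v7,v2) [-+-] → (-0.7974, 0.905, 1.395)–(-0.7974, 0.905, -0.99319)  len=2.3882
  (v6,v4,v2) [++-] → (-0.7974, 0.644328, -1.395)–(-0.7974, 0.905, -1.395)  len=0.2607
  (v2,v7,v6) [-++] → (-0.7974, 0.905, -0.99319)–(-0.7974, 0.905, -1.395)  len=0.4018

Chained into 1 loop(s):
  loop 1: 8 segments, perimeter = 9.2000
Total perimeter = 9.200

loops=1 perimeter=9.200


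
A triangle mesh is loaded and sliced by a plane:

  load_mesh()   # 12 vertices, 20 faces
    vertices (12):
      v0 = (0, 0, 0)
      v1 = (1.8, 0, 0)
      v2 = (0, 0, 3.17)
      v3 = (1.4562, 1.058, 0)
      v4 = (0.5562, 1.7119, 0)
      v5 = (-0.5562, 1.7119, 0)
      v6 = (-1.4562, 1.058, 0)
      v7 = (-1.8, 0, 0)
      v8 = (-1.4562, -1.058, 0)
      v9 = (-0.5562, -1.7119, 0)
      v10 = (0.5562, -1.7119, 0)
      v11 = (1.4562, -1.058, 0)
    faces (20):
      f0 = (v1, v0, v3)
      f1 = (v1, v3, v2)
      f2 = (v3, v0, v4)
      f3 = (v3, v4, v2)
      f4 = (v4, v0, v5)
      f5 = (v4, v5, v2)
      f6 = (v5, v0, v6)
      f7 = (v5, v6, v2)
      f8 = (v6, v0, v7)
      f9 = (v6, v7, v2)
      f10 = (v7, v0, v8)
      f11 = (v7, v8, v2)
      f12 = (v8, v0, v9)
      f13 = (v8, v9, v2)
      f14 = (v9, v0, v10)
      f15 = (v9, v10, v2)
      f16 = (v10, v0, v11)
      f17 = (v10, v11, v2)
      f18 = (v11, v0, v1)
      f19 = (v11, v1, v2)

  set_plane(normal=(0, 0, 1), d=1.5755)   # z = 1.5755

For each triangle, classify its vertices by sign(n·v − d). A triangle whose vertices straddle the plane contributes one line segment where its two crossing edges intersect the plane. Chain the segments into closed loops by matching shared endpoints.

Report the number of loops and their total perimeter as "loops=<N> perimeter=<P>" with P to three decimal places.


Straddling triangles (10 of 20):
  (v1,v3,v2) [--+] → (0.732464, 0.532171, 1.5755)–(0.905394, 0, 1.5755)  len=0.5596
  (v3,v4,v2) [--+] → (0.279767, 0.86108, 1.5755)–(0.732464, 0.532171, 1.5755)  len=0.5596
  (v4,v5,v2) [--+] → (-0.279767, 0.86108, 1.5755)–(0.279767, 0.86108, 1.5755)  len=0.5595
  (v5,v6,v2) [--+] → (-0.732464, 0.532171, 1.5755)–(-0.279767, 0.86108, 1.5755)  len=0.5596
  (v6,v7,v2) [--+] → (-0.905394, 0, 1.5755)–(-0.732464, 0.532171, 1.5755)  len=0.5596
  (v7,v8,v2) [--+] → (-0.732464, -0.532171, 1.5755)–(-0.905394, 0, 1.5755)  len=0.5596
  (v8,v9,v2) [--+] → (-0.279767, -0.86108, 1.5755)–(-0.732464, -0.532171, 1.5755)  len=0.5596
  (v9,v10,v2) [--+] → (0.279767, -0.86108, 1.5755)–(-0.279767, -0.86108, 1.5755)  len=0.5595
  (v10,v11,v2) [--+] → (0.732464, -0.532171, 1.5755)–(0.279767, -0.86108, 1.5755)  len=0.5596
  (v11,v1,v2) [--+] → (0.905394, 0, 1.5755)–(0.732464, -0.532171, 1.5755)  len=0.5596

Chained into 1 loop(s):
  loop 1: 10 segments, perimeter = 5.5956
Total perimeter = 5.596

loops=1 perimeter=5.596


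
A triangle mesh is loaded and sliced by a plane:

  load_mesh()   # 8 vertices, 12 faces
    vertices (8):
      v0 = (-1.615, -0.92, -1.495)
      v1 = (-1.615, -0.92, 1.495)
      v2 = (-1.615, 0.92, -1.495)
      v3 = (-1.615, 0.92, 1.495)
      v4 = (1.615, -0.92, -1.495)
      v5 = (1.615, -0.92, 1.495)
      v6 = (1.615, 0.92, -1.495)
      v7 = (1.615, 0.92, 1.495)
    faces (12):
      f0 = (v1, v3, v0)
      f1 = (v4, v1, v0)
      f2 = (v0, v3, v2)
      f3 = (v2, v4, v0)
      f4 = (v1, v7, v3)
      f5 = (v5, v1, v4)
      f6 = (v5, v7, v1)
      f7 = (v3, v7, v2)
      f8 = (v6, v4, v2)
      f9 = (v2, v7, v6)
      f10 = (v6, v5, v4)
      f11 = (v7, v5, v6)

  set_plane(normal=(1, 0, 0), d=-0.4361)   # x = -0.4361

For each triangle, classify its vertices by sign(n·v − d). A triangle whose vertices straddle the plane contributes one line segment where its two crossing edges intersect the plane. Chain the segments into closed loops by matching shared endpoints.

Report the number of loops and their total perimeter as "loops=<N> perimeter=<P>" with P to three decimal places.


Straddling triangles (8 of 12):
  (v4,v1,v0) [+--] → (-0.4361, -0.92, 0.403696)–(-0.4361, -0.92, -1.495)  len=1.8987
  (v2,v4,v0) [-+-] → (-0.4361, 0.248428, -1.495)–(-0.4361, -0.92, -1.495)  len=1.1684
  (v1,v7,v3) [-+-] → (-0.4361, -0.248428, 1.495)–(-0.4361, 0.92, 1.495)  len=1.1684
  (v5,v1,v4) [+-+] → (-0.4361, -0.92, 1.495)–(-0.4361, -0.92, 0.403696)  len=1.0913
  (v5,v7,v1) [++-] → (-0.4361, -0.248428, 1.495)–(-0.4361, -0.92, 1.495)  len=0.6716
  (v3,v7,v2) [-+-] → (-0.4361, 0.92, 1.495)–(-0.4361, 0.92, -0.403696)  len=1.8987
  (v6,v4,v2) [++-] → (-0.4361, 0.248428, -1.495)–(-0.4361, 0.92, -1.495)  len=0.6716
  (v2,v7,v6) [-++] → (-0.4361, 0.92, -0.403696)–(-0.4361, 0.92, -1.495)  len=1.0913

Chained into 1 loop(s):
  loop 1: 8 segments, perimeter = 9.6600
Total perimeter = 9.660

loops=1 perimeter=9.660


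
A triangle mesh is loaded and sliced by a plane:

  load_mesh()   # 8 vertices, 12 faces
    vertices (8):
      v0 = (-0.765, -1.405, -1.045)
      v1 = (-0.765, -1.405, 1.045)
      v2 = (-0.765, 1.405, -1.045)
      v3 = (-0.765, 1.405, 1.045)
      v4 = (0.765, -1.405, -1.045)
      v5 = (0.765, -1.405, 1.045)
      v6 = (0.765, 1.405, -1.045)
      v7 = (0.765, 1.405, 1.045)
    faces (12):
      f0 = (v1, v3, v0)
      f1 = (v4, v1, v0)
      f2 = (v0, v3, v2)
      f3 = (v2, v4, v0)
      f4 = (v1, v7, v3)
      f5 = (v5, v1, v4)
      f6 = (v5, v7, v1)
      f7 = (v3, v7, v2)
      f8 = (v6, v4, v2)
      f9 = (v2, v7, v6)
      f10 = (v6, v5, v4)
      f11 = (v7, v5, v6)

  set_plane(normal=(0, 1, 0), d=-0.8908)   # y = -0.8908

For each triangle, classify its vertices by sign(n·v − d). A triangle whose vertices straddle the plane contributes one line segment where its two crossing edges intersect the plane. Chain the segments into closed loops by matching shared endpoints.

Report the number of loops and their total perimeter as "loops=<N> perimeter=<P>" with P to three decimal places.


loops=1 perimeter=7.240

Straddling triangles (8 of 12):
  (v1,v3,v0) [-+-] → (-0.765, -0.8908, 1.045)–(-0.765, -0.8908, -0.662552)  len=1.7076
  (v0,v3,v2) [-++] → (-0.765, -0.8908, -0.662552)–(-0.765, -0.8908, -1.045)  len=0.3824
  (v2,v4,v0) [+--] → (0.485026, -0.8908, -1.045)–(-0.765, -0.8908, -1.045)  len=1.2500
  (v1,v7,v3) [-++] → (-0.485026, -0.8908, 1.045)–(-0.765, -0.8908, 1.045)  len=0.2800
  (v5,v7,v1) [-+-] → (0.765, -0.8908, 1.045)–(-0.485026, -0.8908, 1.045)  len=1.2500
  (v6,v4,v2) [+-+] → (0.765, -0.8908, -1.045)–(0.485026, -0.8908, -1.045)  len=0.2800
  (v6,v5,v4) [+--] → (0.765, -0.8908, 0.662552)–(0.765, -0.8908, -1.045)  len=1.7076
  (v7,v5,v6) [+-+] → (0.765, -0.8908, 1.045)–(0.765, -0.8908, 0.662552)  len=0.3824

Chained into 1 loop(s):
  loop 1: 8 segments, perimeter = 7.2400
Total perimeter = 7.240


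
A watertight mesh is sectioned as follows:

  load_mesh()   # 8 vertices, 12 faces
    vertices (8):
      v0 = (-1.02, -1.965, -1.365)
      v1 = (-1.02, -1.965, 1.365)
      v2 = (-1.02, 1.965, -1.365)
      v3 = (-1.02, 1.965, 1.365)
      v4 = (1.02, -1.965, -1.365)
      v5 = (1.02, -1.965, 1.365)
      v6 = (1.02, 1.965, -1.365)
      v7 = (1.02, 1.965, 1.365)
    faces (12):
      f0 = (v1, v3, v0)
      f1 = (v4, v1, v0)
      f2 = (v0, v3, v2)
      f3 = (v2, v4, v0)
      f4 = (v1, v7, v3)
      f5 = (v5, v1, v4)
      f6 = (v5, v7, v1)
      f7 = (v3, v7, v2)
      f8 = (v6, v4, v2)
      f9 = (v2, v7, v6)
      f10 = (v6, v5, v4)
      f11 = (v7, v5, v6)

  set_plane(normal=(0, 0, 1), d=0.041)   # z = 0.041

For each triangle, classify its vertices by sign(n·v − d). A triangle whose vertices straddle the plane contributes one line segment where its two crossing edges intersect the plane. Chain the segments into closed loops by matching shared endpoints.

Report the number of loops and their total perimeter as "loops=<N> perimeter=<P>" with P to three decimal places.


loops=1 perimeter=11.940

Straddling triangles (8 of 12):
  (v1,v3,v0) [++-] → (-1.02, 0.059022, 0.041)–(-1.02, -1.965, 0.041)  len=2.0240
  (v4,v1,v0) [-+-] → (-0.0306374, -1.965, 0.041)–(-1.02, -1.965, 0.041)  len=0.9894
  (v0,v3,v2) [-+-] → (-1.02, 0.059022, 0.041)–(-1.02, 1.965, 0.041)  len=1.9060
  (v5,v1,v4) [++-] → (-0.0306374, -1.965, 0.041)–(1.02, -1.965, 0.041)  len=1.0506
  (v3,v7,v2) [++-] → (0.0306374, 1.965, 0.041)–(-1.02, 1.965, 0.041)  len=1.0506
  (v2,v7,v6) [-+-] → (0.0306374, 1.965, 0.041)–(1.02, 1.965, 0.041)  len=0.9894
  (v6,v5,v4) [-+-] → (1.02, -0.059022, 0.041)–(1.02, -1.965, 0.041)  len=1.9060
  (v7,v5,v6) [++-] → (1.02, -0.059022, 0.041)–(1.02, 1.965, 0.041)  len=2.0240

Chained into 1 loop(s):
  loop 1: 8 segments, perimeter = 11.9400
Total perimeter = 11.940


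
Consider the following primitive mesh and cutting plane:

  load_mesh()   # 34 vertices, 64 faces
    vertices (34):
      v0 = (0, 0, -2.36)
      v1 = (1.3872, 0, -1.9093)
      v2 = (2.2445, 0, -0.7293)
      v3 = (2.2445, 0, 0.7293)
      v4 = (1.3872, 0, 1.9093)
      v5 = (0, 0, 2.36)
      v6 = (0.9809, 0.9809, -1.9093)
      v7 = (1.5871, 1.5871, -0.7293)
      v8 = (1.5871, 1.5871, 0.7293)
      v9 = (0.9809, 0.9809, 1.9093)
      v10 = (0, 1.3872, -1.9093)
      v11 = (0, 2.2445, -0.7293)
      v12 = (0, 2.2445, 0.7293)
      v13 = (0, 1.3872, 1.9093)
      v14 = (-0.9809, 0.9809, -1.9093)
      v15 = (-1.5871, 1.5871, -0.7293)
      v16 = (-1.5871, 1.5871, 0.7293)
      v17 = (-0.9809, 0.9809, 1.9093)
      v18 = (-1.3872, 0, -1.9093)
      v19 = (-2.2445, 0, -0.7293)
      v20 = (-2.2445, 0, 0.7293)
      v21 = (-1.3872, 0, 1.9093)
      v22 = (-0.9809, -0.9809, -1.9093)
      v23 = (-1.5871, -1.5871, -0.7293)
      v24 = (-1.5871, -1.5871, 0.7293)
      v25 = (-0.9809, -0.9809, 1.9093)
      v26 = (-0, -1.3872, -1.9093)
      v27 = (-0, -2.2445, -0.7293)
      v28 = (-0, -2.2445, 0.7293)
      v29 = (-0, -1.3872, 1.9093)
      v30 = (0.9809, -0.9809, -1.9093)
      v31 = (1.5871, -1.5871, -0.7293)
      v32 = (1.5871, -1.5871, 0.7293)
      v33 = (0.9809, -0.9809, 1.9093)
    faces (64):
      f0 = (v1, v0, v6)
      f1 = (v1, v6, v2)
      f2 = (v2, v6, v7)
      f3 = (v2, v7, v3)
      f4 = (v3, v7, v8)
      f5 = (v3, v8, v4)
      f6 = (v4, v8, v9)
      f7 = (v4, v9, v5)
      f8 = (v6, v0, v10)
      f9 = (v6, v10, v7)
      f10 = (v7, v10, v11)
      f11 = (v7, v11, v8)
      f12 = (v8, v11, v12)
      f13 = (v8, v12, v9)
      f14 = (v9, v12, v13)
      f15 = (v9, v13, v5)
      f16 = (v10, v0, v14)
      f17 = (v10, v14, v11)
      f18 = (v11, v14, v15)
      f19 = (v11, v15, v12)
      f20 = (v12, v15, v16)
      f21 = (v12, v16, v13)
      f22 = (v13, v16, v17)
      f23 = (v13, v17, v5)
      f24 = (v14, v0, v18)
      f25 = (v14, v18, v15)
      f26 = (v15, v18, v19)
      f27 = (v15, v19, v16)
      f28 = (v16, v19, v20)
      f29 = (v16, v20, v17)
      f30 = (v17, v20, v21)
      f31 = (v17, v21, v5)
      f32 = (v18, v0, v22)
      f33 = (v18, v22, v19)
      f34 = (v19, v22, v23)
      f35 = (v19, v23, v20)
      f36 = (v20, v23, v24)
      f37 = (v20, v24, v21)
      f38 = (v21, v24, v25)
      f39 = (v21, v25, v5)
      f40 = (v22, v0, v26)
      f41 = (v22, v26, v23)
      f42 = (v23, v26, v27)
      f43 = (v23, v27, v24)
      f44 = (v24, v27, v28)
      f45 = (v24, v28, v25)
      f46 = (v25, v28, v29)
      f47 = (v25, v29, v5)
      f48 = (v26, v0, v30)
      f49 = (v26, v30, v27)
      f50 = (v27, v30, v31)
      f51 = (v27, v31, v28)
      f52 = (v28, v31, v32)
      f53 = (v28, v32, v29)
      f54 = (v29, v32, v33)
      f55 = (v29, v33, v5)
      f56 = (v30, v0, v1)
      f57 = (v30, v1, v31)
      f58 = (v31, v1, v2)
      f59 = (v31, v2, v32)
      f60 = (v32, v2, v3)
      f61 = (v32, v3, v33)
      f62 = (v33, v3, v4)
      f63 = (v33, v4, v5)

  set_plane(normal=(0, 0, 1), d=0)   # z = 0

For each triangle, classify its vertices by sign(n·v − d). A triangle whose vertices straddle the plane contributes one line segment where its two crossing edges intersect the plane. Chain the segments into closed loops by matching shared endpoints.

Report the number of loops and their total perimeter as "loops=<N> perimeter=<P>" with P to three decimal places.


loops=1 perimeter=13.743

Straddling triangles (16 of 64):
  (v2,v7,v3) [--+] → (1.9158, 0.79355, 0)–(2.2445, 0, 0)  len=0.8589
  (v3,v7,v8) [+-+] → (1.9158, 0.79355, 0)–(1.5871, 1.5871, 0)  len=0.8589
  (v7,v11,v8) [--+] → (0.79355, 1.9158, 0)–(1.5871, 1.5871, 0)  len=0.8589
  (v8,v11,v12) [+-+] → (0.79355, 1.9158, 0)–(0, 2.2445, 0)  len=0.8589
  (v11,v15,v12) [--+] → (-0.79355, 1.9158, 0)–(0, 2.2445, 0)  len=0.8589
  (v12,v15,v16) [+-+] → (-0.79355, 1.9158, 0)–(-1.5871, 1.5871, 0)  len=0.8589
  (v15,v19,v16) [--+] → (-1.9158, 0.79355, 0)–(-1.5871, 1.5871, 0)  len=0.8589
  (v16,v19,v20) [+-+] → (-1.9158, 0.79355, 0)–(-2.2445, 0, 0)  len=0.8589
  (v19,v23,v20) [--+] → (-1.9158, -0.79355, 0)–(-2.2445, 0, 0)  len=0.8589
  (v20,v23,v24) [+-+] → (-1.9158, -0.79355, 0)–(-1.5871, -1.5871, 0)  len=0.8589
  (v23,v27,v24) [--+] → (-0.79355, -1.9158, 0)–(-1.5871, -1.5871, 0)  len=0.8589
  (v24,v27,v28) [+-+] → (-0.79355, -1.9158, 0)–(0, -2.2445, 0)  len=0.8589
  (v27,v31,v28) [--+] → (0.79355, -1.9158, 0)–(0, -2.2445, 0)  len=0.8589
  (v28,v31,v32) [+-+] → (0.79355, -1.9158, 0)–(1.5871, -1.5871, 0)  len=0.8589
  (v31,v2,v32) [--+] → (1.9158, -0.79355, 0)–(1.5871, -1.5871, 0)  len=0.8589
  (v32,v2,v3) [+-+] → (1.9158, -0.79355, 0)–(2.2445, 0, 0)  len=0.8589

Chained into 1 loop(s):
  loop 1: 16 segments, perimeter = 13.7429
Total perimeter = 13.743


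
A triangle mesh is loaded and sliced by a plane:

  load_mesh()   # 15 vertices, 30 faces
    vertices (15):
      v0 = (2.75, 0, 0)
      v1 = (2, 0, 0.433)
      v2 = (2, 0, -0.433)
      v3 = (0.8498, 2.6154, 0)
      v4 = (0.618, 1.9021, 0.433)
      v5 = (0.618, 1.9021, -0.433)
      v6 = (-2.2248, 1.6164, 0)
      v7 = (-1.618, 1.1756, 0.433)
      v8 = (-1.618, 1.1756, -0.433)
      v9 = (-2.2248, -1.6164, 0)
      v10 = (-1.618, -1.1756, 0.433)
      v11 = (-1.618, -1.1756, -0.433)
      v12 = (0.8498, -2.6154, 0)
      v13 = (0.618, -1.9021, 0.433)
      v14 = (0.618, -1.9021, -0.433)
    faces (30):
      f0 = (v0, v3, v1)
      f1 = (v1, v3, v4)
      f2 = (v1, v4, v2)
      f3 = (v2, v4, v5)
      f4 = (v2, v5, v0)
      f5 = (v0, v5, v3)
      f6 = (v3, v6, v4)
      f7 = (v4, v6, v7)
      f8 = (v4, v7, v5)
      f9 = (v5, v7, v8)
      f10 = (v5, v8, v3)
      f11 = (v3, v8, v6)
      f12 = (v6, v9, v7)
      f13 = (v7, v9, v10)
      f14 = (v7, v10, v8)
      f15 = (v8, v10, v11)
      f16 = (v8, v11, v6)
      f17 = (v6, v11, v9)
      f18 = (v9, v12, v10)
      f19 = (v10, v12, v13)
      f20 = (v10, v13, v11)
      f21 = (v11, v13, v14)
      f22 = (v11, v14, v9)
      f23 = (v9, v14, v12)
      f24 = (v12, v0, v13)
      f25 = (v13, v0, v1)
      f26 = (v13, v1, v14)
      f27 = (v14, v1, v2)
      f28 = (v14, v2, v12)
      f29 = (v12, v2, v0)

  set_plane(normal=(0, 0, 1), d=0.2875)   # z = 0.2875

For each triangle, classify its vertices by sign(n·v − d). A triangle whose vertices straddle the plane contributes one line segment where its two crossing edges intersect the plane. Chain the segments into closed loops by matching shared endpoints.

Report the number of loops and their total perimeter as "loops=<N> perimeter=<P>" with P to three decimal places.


Straddling triangles (20 of 30):
  (v0,v3,v1) [--+] → (1.6135, 0.878847, 0.2875)–(2.25202, 0, 0.2875)  len=1.0863
  (v1,v3,v4) [+-+] → (1.6135, 0.878847, 0.2875)–(0.695891, 2.14179, 0.2875)  len=1.5611
  (v1,v4,v2) [++-] → (0.850195, 1.58252, 0.2875)–(2, 0, 0.2875)  len=1.9561
  (v2,v4,v5) [-+-] → (0.850195, 1.58252, 0.2875)–(0.618, 1.9021, 0.2875)  len=0.3950
  (v3,v6,v4) [--+] → (-0.33726, 1.8061, 0.2875)–(0.695891, 2.14179, 0.2875)  len=1.0863
  (v4,v6,v7) [+-+] → (-0.33726, 1.8061, 0.2875)–(-1.8219, 1.32372, 0.2875)  len=1.5610
  (v4,v7,v5) [++-] → (-1.24232, 1.29766, 0.2875)–(0.618, 1.9021, 0.2875)  len=1.9561
  (v5,v7,v8) [-+-] → (-1.24232, 1.29766, 0.2875)–(-1.618, 1.1756, 0.2875)  len=0.3950
  (v6,v9,v7) [--+] → (-1.8219, 0.237411, 0.2875)–(-1.8219, 1.32372, 0.2875)  len=1.0863
  (v7,v9,v10) [+-+] → (-1.8219, 0.237411, 0.2875)–(-1.8219, -1.32372, 0.2875)  len=1.5611
  (v7,v10,v8) [++-] → (-1.618, -0.780566, 0.2875)–(-1.618, 1.1756, 0.2875)  len=1.9562
  (v8,v10,v11) [-+-] → (-1.618, -0.780566, 0.2875)–(-1.618, -1.1756, 0.2875)  len=0.3950
  (v9,v12,v10) [--+] → (-0.788751, -1.65941, 0.2875)–(-1.8219, -1.32372, 0.2875)  len=1.0863
  (v10,v12,v13) [+-+] → (-0.788751, -1.65941, 0.2875)–(0.695891, -2.14179, 0.2875)  len=1.5610
  (v10,v13,v11) [++-] → (0.242321, -1.78004, 0.2875)–(-1.618, -1.1756, 0.2875)  len=1.9561
  (v11,v13,v14) [-+-] → (0.242321, -1.78004, 0.2875)–(0.618, -1.9021, 0.2875)  len=0.3950
  (v12,v0,v13) [--+] → (1.33441, -1.26294, 0.2875)–(0.695891, -2.14179, 0.2875)  len=1.0863
  (v13,v0,v1) [+-+] → (1.33441, -1.26294, 0.2875)–(2.25202, 0, 0.2875)  len=1.5611
  (v13,v1,v14) [++-] → (1.7678, -0.319579, 0.2875)–(0.618, -1.9021, 0.2875)  len=1.9561
  (v14,v1,v2) [-+-] → (1.7678, -0.319579, 0.2875)–(2, 0, 0.2875)  len=0.3950

Chained into 2 loop(s):
  loop 1: 10 segments, perimeter = 13.2370
  loop 2: 10 segments, perimeter = 11.7556
Total perimeter = 24.993

loops=2 perimeter=24.993


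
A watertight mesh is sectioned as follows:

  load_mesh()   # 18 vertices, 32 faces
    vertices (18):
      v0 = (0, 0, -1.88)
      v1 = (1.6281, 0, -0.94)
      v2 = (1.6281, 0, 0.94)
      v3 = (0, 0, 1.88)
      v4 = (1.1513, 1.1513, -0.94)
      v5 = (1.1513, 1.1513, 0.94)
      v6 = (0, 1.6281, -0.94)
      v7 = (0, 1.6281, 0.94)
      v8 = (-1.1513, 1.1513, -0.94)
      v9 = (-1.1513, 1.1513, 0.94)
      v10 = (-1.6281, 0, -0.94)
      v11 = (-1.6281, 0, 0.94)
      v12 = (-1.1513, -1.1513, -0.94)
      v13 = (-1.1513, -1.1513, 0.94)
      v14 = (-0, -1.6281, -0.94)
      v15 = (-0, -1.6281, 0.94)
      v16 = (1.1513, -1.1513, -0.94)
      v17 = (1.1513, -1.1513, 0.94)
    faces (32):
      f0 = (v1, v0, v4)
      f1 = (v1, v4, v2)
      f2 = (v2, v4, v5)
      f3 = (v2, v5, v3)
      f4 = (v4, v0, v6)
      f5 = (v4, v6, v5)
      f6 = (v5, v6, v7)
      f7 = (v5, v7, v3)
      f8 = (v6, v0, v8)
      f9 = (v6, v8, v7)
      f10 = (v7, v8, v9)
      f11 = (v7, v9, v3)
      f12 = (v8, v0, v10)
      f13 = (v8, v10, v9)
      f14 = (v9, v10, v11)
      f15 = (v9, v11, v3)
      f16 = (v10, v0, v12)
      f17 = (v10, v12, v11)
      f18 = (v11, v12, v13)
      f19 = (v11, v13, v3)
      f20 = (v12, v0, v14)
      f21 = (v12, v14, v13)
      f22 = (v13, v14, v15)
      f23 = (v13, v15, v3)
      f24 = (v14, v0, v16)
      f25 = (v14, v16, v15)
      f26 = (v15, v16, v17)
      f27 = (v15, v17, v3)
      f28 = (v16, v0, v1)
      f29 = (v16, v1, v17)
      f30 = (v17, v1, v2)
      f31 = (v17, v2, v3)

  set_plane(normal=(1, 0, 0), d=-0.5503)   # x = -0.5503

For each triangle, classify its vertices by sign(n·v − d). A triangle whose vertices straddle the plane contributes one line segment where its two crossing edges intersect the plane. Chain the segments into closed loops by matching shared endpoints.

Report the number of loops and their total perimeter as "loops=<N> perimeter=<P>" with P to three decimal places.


Straddling triangles (12 of 32):
  (v6,v0,v8) [++-] → (-0.5503, 0.5503, -1.4307)–(-0.5503, 1.4002, -0.94)  len=0.9814
  (v6,v8,v7) [+-+] → (-0.5503, 1.4002, -0.94)–(-0.5503, 1.4002, 0.0413949)  len=0.9814
  (v7,v8,v9) [+--] → (-0.5503, 1.4002, 0.0413949)–(-0.5503, 1.4002, 0.94)  len=0.8986
  (v7,v9,v3) [+-+] → (-0.5503, 1.4002, 0.94)–(-0.5503, 0.5503, 1.4307)  len=0.9814
  (v8,v0,v10) [-+-] → (-0.5503, 0.5503, -1.4307)–(-0.5503, 0, -1.56228)  len=0.5658
  (v9,v11,v3) [--+] → (-0.5503, 0, 1.56228)–(-0.5503, 0.5503, 1.4307)  len=0.5658
  (v10,v0,v12) [-+-] → (-0.5503, 0, -1.56228)–(-0.5503, -0.5503, -1.4307)  len=0.5658
  (v11,v13,v3) [--+] → (-0.5503, -0.5503, 1.4307)–(-0.5503, 0, 1.56228)  len=0.5658
  (v12,v0,v14) [-++] → (-0.5503, -0.5503, -1.4307)–(-0.5503, -1.4002, -0.94)  len=0.9814
  (v12,v14,v13) [-+-] → (-0.5503, -1.4002, -0.94)–(-0.5503, -1.4002, -0.0413949)  len=0.8986
  (v13,v14,v15) [-++] → (-0.5503, -1.4002, -0.0413949)–(-0.5503, -1.4002, 0.94)  len=0.9814
  (v13,v15,v3) [-++] → (-0.5503, -1.4002, 0.94)–(-0.5503, -0.5503, 1.4307)  len=0.9814

Chained into 1 loop(s):
  loop 1: 12 segments, perimeter = 9.9488
Total perimeter = 9.949

loops=1 perimeter=9.949


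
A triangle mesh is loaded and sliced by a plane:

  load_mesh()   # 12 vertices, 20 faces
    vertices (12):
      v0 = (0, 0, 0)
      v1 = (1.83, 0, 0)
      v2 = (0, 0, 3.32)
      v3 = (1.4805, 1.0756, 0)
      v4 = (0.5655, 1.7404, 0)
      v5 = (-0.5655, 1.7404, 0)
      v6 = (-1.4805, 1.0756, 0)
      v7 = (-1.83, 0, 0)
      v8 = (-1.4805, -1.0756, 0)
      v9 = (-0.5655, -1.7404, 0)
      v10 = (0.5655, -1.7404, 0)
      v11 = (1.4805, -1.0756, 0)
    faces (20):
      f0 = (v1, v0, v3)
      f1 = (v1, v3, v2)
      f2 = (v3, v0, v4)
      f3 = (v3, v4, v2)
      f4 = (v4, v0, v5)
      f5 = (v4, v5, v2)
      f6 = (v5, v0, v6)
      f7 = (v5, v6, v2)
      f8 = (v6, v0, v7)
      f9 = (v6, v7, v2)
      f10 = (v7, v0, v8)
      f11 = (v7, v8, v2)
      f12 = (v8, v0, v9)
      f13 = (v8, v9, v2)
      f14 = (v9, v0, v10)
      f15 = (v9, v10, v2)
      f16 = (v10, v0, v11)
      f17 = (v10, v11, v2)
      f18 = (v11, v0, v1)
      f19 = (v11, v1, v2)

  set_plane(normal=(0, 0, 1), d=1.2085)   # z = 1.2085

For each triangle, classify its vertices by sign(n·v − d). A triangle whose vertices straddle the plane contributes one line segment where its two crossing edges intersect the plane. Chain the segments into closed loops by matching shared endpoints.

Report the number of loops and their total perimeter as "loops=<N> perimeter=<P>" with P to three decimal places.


loops=1 perimeter=7.193

Straddling triangles (10 of 20):
  (v1,v3,v2) [--+] → (0.941589, 0.684075, 1.2085)–(1.16387, 0, 1.2085)  len=0.7193
  (v3,v4,v2) [--+] → (0.359655, 1.10688, 1.2085)–(0.941589, 0.684075, 1.2085)  len=0.7193
  (v4,v5,v2) [--+] → (-0.359655, 1.10688, 1.2085)–(0.359655, 1.10688, 1.2085)  len=0.7193
  (v5,v6,v2) [--+] → (-0.941589, 0.684075, 1.2085)–(-0.359655, 1.10688, 1.2085)  len=0.7193
  (v6,v7,v2) [--+] → (-1.16387, 0, 1.2085)–(-0.941589, 0.684075, 1.2085)  len=0.7193
  (v7,v8,v2) [--+] → (-0.941589, -0.684075, 1.2085)–(-1.16387, 0, 1.2085)  len=0.7193
  (v8,v9,v2) [--+] → (-0.359655, -1.10688, 1.2085)–(-0.941589, -0.684075, 1.2085)  len=0.7193
  (v9,v10,v2) [--+] → (0.359655, -1.10688, 1.2085)–(-0.359655, -1.10688, 1.2085)  len=0.7193
  (v10,v11,v2) [--+] → (0.941589, -0.684075, 1.2085)–(0.359655, -1.10688, 1.2085)  len=0.7193
  (v11,v1,v2) [--+] → (1.16387, 0, 1.2085)–(0.941589, -0.684075, 1.2085)  len=0.7193

Chained into 1 loop(s):
  loop 1: 10 segments, perimeter = 7.1930
Total perimeter = 7.193


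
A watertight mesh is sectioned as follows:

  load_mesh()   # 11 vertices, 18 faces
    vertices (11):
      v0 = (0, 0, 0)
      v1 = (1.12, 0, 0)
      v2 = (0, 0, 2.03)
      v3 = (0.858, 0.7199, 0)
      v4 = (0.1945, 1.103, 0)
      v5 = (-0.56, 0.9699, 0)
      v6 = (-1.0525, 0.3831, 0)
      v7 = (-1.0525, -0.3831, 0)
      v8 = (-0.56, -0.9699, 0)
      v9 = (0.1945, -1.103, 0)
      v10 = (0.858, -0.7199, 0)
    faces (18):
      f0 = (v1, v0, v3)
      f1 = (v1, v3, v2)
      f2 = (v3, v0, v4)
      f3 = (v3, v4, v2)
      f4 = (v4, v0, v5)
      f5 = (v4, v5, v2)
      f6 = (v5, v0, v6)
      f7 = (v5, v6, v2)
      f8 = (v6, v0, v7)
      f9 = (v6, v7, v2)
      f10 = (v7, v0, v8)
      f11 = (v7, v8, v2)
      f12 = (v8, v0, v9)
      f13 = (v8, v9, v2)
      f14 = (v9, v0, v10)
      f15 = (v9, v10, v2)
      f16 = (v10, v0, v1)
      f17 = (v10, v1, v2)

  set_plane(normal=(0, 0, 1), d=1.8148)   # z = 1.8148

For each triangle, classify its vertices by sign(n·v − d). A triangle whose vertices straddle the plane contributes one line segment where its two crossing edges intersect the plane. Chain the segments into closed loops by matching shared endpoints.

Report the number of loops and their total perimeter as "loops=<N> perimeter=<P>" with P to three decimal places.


Straddling triangles (9 of 18):
  (v1,v3,v2) [--+] → (0.0909565, 0.0763165, 1.8148)–(0.118731, 0, 1.8148)  len=0.0812
  (v3,v4,v2) [--+] → (0.0206189, 0.116929, 1.8148)–(0.0909565, 0.0763165, 1.8148)  len=0.0812
  (v4,v5,v2) [--+] → (-0.0593655, 0.102819, 1.8148)–(0.0206189, 0.116929, 1.8148)  len=0.0812
  (v5,v6,v2) [--+] → (-0.111575, 0.0406124, 1.8148)–(-0.0593655, 0.102819, 1.8148)  len=0.0812
  (v6,v7,v2) [--+] → (-0.111575, -0.0406124, 1.8148)–(-0.111575, 0.0406124, 1.8148)  len=0.0812
  (v7,v8,v2) [--+] → (-0.0593655, -0.102819, 1.8148)–(-0.111575, -0.0406124, 1.8148)  len=0.0812
  (v8,v9,v2) [--+] → (0.0206189, -0.116929, 1.8148)–(-0.0593655, -0.102819, 1.8148)  len=0.0812
  (v9,v10,v2) [--+] → (0.0909565, -0.0763165, 1.8148)–(0.0206189, -0.116929, 1.8148)  len=0.0812
  (v10,v1,v2) [--+] → (0.118731, 0, 1.8148)–(0.0909565, -0.0763165, 1.8148)  len=0.0812

Chained into 1 loop(s):
  loop 1: 9 segments, perimeter = 0.7310
Total perimeter = 0.731

loops=1 perimeter=0.731


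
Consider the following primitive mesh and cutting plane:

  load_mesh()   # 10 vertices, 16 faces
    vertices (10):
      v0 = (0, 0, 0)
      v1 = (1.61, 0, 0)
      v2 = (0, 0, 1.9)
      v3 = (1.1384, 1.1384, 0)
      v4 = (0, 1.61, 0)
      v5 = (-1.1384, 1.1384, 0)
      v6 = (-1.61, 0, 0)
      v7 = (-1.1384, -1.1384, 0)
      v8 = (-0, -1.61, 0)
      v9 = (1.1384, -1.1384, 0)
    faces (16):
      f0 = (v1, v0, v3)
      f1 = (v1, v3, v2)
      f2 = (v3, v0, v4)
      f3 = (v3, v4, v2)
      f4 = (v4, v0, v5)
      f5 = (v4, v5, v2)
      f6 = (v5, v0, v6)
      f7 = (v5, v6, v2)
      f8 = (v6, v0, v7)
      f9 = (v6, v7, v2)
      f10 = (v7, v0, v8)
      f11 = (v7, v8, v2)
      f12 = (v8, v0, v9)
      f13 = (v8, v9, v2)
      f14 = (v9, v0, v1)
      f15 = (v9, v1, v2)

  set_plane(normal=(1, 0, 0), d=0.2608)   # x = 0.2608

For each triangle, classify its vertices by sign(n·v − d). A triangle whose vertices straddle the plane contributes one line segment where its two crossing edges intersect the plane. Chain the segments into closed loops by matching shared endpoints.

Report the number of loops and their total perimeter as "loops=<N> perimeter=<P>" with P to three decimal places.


loops=1 perimeter=7.424

Straddling triangles (8 of 16):
  (v1,v0,v3) [+-+] → (0.2608, 0, 0)–(0.2608, 0.2608, 0)  len=0.2608
  (v1,v3,v2) [++-] → (0.2608, 0.2608, 1.46472)–(0.2608, 0, 1.59222)  len=0.2903
  (v3,v0,v4) [+--] → (0.2608, 0.2608, 0)–(0.2608, 1.50196, 0)  len=1.2412
  (v3,v4,v2) [+--] → (0.2608, 1.50196, 0)–(0.2608, 0.2608, 1.46472)  len=1.9199
  (v8,v0,v9) [--+] → (0.2608, -0.2608, 0)–(0.2608, -1.50196, 0)  len=1.2412
  (v8,v9,v2) [-+-] → (0.2608, -1.50196, 0)–(0.2608, -0.2608, 1.46472)  len=1.9199
  (v9,v0,v1) [+-+] → (0.2608, -0.2608, 0)–(0.2608, 0, 0)  len=0.2608
  (v9,v1,v2) [++-] → (0.2608, 0, 1.59222)–(0.2608, -0.2608, 1.46472)  len=0.2903

Chained into 1 loop(s):
  loop 1: 8 segments, perimeter = 7.4242
Total perimeter = 7.424
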